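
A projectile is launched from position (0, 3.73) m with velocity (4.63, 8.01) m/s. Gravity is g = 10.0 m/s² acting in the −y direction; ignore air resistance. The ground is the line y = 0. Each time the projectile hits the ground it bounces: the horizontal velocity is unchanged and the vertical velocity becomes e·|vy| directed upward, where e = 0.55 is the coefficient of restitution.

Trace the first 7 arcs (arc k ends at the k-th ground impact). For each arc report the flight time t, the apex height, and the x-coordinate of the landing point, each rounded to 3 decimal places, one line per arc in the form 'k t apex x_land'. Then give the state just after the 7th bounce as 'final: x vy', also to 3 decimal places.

1 1.979 6.938 9.163
2 1.296 2.099 15.162
3 0.713 0.635 18.462
4 0.392 0.192 20.276
5 0.216 0.058 21.275
6 0.119 0.018 21.824
7 0.065 0.005 22.126
final: 22.126 0.179

Arc 1: start y=3.730, vy=8.010 → t=1.979, apex=6.938, x_land=9.163, impact vy=-11.780
  bounce: vy ← 0.55·11.780 = 6.479
Arc 2: start y=0.000, vy=6.479 → t=1.296, apex=2.099, x_land=15.162, impact vy=-6.479
  bounce: vy ← 0.55·6.479 = 3.563
Arc 3: start y=0.000, vy=3.563 → t=0.713, apex=0.635, x_land=18.462, impact vy=-3.563
  bounce: vy ← 0.55·3.563 = 1.960
Arc 4: start y=0.000, vy=1.960 → t=0.392, apex=0.192, x_land=20.276, impact vy=-1.960
  bounce: vy ← 0.55·1.960 = 1.078
Arc 5: start y=0.000, vy=1.078 → t=0.216, apex=0.058, x_land=21.275, impact vy=-1.078
  bounce: vy ← 0.55·1.078 = 0.593
Arc 6: start y=0.000, vy=0.593 → t=0.119, apex=0.018, x_land=21.824, impact vy=-0.593
  bounce: vy ← 0.55·0.593 = 0.326
Arc 7: start y=0.000, vy=0.326 → t=0.065, apex=0.005, x_land=22.126, impact vy=-0.326
  bounce: vy ← 0.55·0.326 = 0.179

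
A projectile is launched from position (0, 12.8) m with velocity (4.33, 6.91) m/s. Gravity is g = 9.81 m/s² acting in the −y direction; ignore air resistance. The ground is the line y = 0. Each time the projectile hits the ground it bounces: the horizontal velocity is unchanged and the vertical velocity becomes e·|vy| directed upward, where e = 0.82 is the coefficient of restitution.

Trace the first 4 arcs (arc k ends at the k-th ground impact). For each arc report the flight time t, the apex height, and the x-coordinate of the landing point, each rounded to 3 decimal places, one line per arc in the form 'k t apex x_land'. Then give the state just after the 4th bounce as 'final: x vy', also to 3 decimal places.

Arc 1: start y=12.800, vy=6.910 → t=2.467, apex=15.234, x_land=10.681, impact vy=-17.288
  bounce: vy ← 0.82·17.288 = 14.176
Arc 2: start y=0.000, vy=14.176 → t=2.890, apex=10.243, x_land=23.195, impact vy=-14.176
  bounce: vy ← 0.82·14.176 = 11.625
Arc 3: start y=0.000, vy=11.625 → t=2.370, apex=6.887, x_land=33.457, impact vy=-11.625
  bounce: vy ← 0.82·11.625 = 9.532
Arc 4: start y=0.000, vy=9.532 → t=1.943, apex=4.631, x_land=41.872, impact vy=-9.532
  bounce: vy ← 0.82·9.532 = 7.816

1 2.467 15.234 10.681
2 2.890 10.243 23.195
3 2.370 6.887 33.457
4 1.943 4.631 41.872
final: 41.872 7.816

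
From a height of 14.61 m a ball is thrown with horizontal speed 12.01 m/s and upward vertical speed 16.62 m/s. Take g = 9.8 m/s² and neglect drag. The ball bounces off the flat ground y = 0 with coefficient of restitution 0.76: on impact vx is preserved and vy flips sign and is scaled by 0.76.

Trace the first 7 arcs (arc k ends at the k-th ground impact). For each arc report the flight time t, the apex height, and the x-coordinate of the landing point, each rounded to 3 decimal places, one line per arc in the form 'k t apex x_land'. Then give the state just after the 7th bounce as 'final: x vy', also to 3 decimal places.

Arc 1: start y=14.610, vy=16.620 → t=4.116, apex=28.703, x_land=49.436, impact vy=-23.719
  bounce: vy ← 0.76·23.719 = 18.026
Arc 2: start y=0.000, vy=18.026 → t=3.679, apex=16.579, x_land=93.618, impact vy=-18.026
  bounce: vy ← 0.76·18.026 = 13.700
Arc 3: start y=0.000, vy=13.700 → t=2.796, apex=9.576, x_land=127.197, impact vy=-13.700
  bounce: vy ← 0.76·13.700 = 10.412
Arc 4: start y=0.000, vy=10.412 → t=2.125, apex=5.531, x_land=152.717, impact vy=-10.412
  bounce: vy ← 0.76·10.412 = 7.913
Arc 5: start y=0.000, vy=7.913 → t=1.615, apex=3.195, x_land=172.112, impact vy=-7.913
  bounce: vy ← 0.76·7.913 = 6.014
Arc 6: start y=0.000, vy=6.014 → t=1.227, apex=1.845, x_land=186.853, impact vy=-6.014
  bounce: vy ← 0.76·6.014 = 4.571
Arc 7: start y=0.000, vy=4.571 → t=0.933, apex=1.066, x_land=198.055, impact vy=-4.571
  bounce: vy ← 0.76·4.571 = 3.474

1 4.116 28.703 49.436
2 3.679 16.579 93.618
3 2.796 9.576 127.197
4 2.125 5.531 152.717
5 1.615 3.195 172.112
6 1.227 1.845 186.853
7 0.933 1.066 198.055
final: 198.055 3.474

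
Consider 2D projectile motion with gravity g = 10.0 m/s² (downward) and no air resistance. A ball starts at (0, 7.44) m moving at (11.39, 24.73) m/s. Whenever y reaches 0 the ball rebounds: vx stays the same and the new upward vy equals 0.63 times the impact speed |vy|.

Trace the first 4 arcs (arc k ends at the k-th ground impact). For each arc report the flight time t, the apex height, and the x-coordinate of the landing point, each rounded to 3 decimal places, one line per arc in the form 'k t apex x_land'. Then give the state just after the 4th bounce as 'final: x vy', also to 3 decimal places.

1 5.230 38.019 59.575
2 3.474 15.090 99.149
3 2.189 5.989 124.081
4 1.379 2.377 139.787
final: 139.787 4.344

Arc 1: start y=7.440, vy=24.730 → t=5.230, apex=38.019, x_land=59.575, impact vy=-27.575
  bounce: vy ← 0.63·27.575 = 17.372
Arc 2: start y=0.000, vy=17.372 → t=3.474, apex=15.090, x_land=99.149, impact vy=-17.372
  bounce: vy ← 0.63·17.372 = 10.944
Arc 3: start y=0.000, vy=10.944 → t=2.189, apex=5.989, x_land=124.081, impact vy=-10.944
  bounce: vy ← 0.63·10.944 = 6.895
Arc 4: start y=0.000, vy=6.895 → t=1.379, apex=2.377, x_land=139.787, impact vy=-6.895
  bounce: vy ← 0.63·6.895 = 4.344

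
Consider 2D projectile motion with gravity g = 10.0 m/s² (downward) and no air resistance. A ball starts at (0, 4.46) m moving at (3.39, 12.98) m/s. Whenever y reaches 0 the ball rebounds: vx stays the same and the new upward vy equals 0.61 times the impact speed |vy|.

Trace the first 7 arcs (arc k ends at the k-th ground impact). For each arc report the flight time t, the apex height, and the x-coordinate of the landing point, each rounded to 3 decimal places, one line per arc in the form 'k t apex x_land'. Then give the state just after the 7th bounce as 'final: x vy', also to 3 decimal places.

1 2.903 12.884 9.842
2 1.958 4.794 16.481
3 1.195 1.784 20.531
4 0.729 0.664 23.001
5 0.445 0.247 24.508
6 0.271 0.092 25.427
7 0.165 0.034 25.988
final: 25.988 0.504

Arc 1: start y=4.460, vy=12.980 → t=2.903, apex=12.884, x_land=9.842, impact vy=-16.052
  bounce: vy ← 0.61·16.052 = 9.792
Arc 2: start y=0.000, vy=9.792 → t=1.958, apex=4.794, x_land=16.481, impact vy=-9.792
  bounce: vy ← 0.61·9.792 = 5.973
Arc 3: start y=0.000, vy=5.973 → t=1.195, apex=1.784, x_land=20.531, impact vy=-5.973
  bounce: vy ← 0.61·5.973 = 3.644
Arc 4: start y=0.000, vy=3.644 → t=0.729, apex=0.664, x_land=23.001, impact vy=-3.644
  bounce: vy ← 0.61·3.644 = 2.223
Arc 5: start y=0.000, vy=2.223 → t=0.445, apex=0.247, x_land=24.508, impact vy=-2.223
  bounce: vy ← 0.61·2.223 = 1.356
Arc 6: start y=0.000, vy=1.356 → t=0.271, apex=0.092, x_land=25.427, impact vy=-1.356
  bounce: vy ← 0.61·1.356 = 0.827
Arc 7: start y=0.000, vy=0.827 → t=0.165, apex=0.034, x_land=25.988, impact vy=-0.827
  bounce: vy ← 0.61·0.827 = 0.504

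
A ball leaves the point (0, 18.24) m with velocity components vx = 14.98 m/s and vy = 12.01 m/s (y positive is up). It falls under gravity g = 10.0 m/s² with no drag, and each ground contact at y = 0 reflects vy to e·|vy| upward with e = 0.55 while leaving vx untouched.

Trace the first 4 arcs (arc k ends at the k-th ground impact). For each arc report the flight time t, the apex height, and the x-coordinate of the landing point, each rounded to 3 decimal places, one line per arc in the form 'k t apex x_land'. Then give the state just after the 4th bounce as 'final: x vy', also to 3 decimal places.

Arc 1: start y=18.240, vy=12.010 → t=3.457, apex=25.452, x_land=51.789, impact vy=-22.562
  bounce: vy ← 0.55·22.562 = 12.409
Arc 2: start y=0.000, vy=12.409 → t=2.482, apex=7.699, x_land=88.966, impact vy=-12.409
  bounce: vy ← 0.55·12.409 = 6.825
Arc 3: start y=0.000, vy=6.825 → t=1.365, apex=2.329, x_land=109.414, impact vy=-6.825
  bounce: vy ← 0.55·6.825 = 3.754
Arc 4: start y=0.000, vy=3.754 → t=0.751, apex=0.705, x_land=120.660, impact vy=-3.754
  bounce: vy ← 0.55·3.754 = 2.065

1 3.457 25.452 51.789
2 2.482 7.699 88.966
3 1.365 2.329 109.414
4 0.751 0.705 120.660
final: 120.660 2.065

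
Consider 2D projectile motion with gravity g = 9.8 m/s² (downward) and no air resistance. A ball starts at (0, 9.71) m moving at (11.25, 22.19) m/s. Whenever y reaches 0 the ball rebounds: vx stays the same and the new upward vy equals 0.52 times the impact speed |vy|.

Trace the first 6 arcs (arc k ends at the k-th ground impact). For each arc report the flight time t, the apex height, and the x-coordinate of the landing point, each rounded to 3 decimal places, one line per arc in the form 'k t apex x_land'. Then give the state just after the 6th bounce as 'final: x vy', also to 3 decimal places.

Arc 1: start y=9.710, vy=22.190 → t=4.930, apex=34.832, x_land=55.468, impact vy=-26.129
  bounce: vy ← 0.52·26.129 = 13.587
Arc 2: start y=0.000, vy=13.587 → t=2.773, apex=9.419, x_land=86.663, impact vy=-13.587
  bounce: vy ← 0.52·13.587 = 7.065
Arc 3: start y=0.000, vy=7.065 → t=1.442, apex=2.547, x_land=102.884, impact vy=-7.065
  bounce: vy ← 0.52·7.065 = 3.674
Arc 4: start y=0.000, vy=3.674 → t=0.750, apex=0.689, x_land=111.319, impact vy=-3.674
  bounce: vy ← 0.52·3.674 = 1.910
Arc 5: start y=0.000, vy=1.910 → t=0.390, apex=0.186, x_land=115.705, impact vy=-1.910
  bounce: vy ← 0.52·1.910 = 0.993
Arc 6: start y=0.000, vy=0.993 → t=0.203, apex=0.050, x_land=117.986, impact vy=-0.993
  bounce: vy ← 0.52·0.993 = 0.517

1 4.930 34.832 55.468
2 2.773 9.419 86.663
3 1.442 2.547 102.884
4 0.750 0.689 111.319
5 0.390 0.186 115.705
6 0.203 0.050 117.986
final: 117.986 0.517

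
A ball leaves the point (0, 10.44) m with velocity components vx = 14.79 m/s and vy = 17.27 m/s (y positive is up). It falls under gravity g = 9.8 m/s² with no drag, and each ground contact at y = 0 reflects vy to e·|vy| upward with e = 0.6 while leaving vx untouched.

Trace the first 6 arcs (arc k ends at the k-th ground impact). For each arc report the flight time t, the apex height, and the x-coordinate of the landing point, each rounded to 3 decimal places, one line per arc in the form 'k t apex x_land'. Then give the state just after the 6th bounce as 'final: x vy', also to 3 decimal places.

1 4.051 25.657 59.907
2 2.746 9.237 100.519
3 1.648 3.325 124.886
4 0.989 1.197 139.506
5 0.593 0.431 148.279
6 0.356 0.155 153.542
final: 153.542 1.046

Arc 1: start y=10.440, vy=17.270 → t=4.051, apex=25.657, x_land=59.907, impact vy=-22.425
  bounce: vy ← 0.6·22.425 = 13.455
Arc 2: start y=0.000, vy=13.455 → t=2.746, apex=9.237, x_land=100.519, impact vy=-13.455
  bounce: vy ← 0.6·13.455 = 8.073
Arc 3: start y=0.000, vy=8.073 → t=1.648, apex=3.325, x_land=124.886, impact vy=-8.073
  bounce: vy ← 0.6·8.073 = 4.844
Arc 4: start y=0.000, vy=4.844 → t=0.989, apex=1.197, x_land=139.506, impact vy=-4.844
  bounce: vy ← 0.6·4.844 = 2.906
Arc 5: start y=0.000, vy=2.906 → t=0.593, apex=0.431, x_land=148.279, impact vy=-2.906
  bounce: vy ← 0.6·2.906 = 1.744
Arc 6: start y=0.000, vy=1.744 → t=0.356, apex=0.155, x_land=153.542, impact vy=-1.744
  bounce: vy ← 0.6·1.744 = 1.046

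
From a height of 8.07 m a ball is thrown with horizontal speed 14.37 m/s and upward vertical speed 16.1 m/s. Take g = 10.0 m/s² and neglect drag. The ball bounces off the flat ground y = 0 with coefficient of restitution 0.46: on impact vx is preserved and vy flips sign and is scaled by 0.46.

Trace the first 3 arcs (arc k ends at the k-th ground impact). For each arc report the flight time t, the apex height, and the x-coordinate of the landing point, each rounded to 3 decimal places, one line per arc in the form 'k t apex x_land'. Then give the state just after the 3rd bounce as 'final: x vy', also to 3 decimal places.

Arc 1: start y=8.070, vy=16.100 → t=3.661, apex=21.031, x_land=52.607, impact vy=-20.509
  bounce: vy ← 0.46·20.509 = 9.434
Arc 2: start y=0.000, vy=9.434 → t=1.887, apex=4.450, x_land=79.720, impact vy=-9.434
  bounce: vy ← 0.46·9.434 = 4.340
Arc 3: start y=0.000, vy=4.340 → t=0.868, apex=0.942, x_land=92.192, impact vy=-4.340
  bounce: vy ← 0.46·4.340 = 1.996

1 3.661 21.031 52.607
2 1.887 4.450 79.720
3 0.868 0.942 92.192
final: 92.192 1.996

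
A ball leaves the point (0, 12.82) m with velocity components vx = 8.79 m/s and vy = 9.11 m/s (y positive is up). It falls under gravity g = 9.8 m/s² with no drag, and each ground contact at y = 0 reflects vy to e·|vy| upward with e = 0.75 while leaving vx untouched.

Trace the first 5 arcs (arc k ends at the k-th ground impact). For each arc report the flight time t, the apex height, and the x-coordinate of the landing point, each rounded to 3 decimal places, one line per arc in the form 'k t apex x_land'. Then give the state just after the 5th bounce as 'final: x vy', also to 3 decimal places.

Arc 1: start y=12.820, vy=9.110 → t=2.795, apex=17.054, x_land=24.570, impact vy=-18.283
  bounce: vy ← 0.75·18.283 = 13.712
Arc 2: start y=0.000, vy=13.712 → t=2.798, apex=9.593, x_land=49.168, impact vy=-13.712
  bounce: vy ← 0.75·13.712 = 10.284
Arc 3: start y=0.000, vy=10.284 → t=2.099, apex=5.396, x_land=67.616, impact vy=-10.284
  bounce: vy ← 0.75·10.284 = 7.713
Arc 4: start y=0.000, vy=7.713 → t=1.574, apex=3.035, x_land=81.453, impact vy=-7.713
  bounce: vy ← 0.75·7.713 = 5.785
Arc 5: start y=0.000, vy=5.785 → t=1.181, apex=1.707, x_land=91.830, impact vy=-5.785
  bounce: vy ← 0.75·5.785 = 4.339

1 2.795 17.054 24.570
2 2.798 9.593 49.168
3 2.099 5.396 67.616
4 1.574 3.035 81.453
5 1.181 1.707 91.830
final: 91.830 4.339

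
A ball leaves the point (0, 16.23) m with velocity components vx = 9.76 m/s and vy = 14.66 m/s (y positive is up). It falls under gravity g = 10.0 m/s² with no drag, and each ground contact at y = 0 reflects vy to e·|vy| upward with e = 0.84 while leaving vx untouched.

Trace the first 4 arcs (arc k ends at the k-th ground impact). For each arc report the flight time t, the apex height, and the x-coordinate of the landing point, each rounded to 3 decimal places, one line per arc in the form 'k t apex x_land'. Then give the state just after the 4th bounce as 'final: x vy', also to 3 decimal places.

Arc 1: start y=16.230, vy=14.660 → t=3.789, apex=26.976, x_land=36.978, impact vy=-23.227
  bounce: vy ← 0.84·23.227 = 19.511
Arc 2: start y=0.000, vy=19.511 → t=3.902, apex=19.034, x_land=75.064, impact vy=-19.511
  bounce: vy ← 0.84·19.511 = 16.389
Arc 3: start y=0.000, vy=16.389 → t=3.278, apex=13.430, x_land=107.056, impact vy=-16.389
  bounce: vy ← 0.84·16.389 = 13.767
Arc 4: start y=0.000, vy=13.767 → t=2.753, apex=9.477, x_land=133.929, impact vy=-13.767
  bounce: vy ← 0.84·13.767 = 11.564

1 3.789 26.976 36.978
2 3.902 19.034 75.064
3 3.278 13.430 107.056
4 2.753 9.477 133.929
final: 133.929 11.564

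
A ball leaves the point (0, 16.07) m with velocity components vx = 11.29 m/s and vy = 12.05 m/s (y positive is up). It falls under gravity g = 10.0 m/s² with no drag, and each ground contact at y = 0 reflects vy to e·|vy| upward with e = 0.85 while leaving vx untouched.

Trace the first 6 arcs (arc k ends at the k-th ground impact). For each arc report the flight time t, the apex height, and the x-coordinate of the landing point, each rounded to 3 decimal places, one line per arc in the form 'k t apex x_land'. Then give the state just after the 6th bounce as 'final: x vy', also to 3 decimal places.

Arc 1: start y=16.070, vy=12.050 → t=3.365, apex=23.330, x_land=37.992, impact vy=-21.601
  bounce: vy ← 0.85·21.601 = 18.361
Arc 2: start y=0.000, vy=18.361 → t=3.672, apex=16.856, x_land=79.451, impact vy=-18.361
  bounce: vy ← 0.85·18.361 = 15.607
Arc 3: start y=0.000, vy=15.607 → t=3.121, apex=12.178, x_land=114.691, impact vy=-15.607
  bounce: vy ← 0.85·15.607 = 13.266
Arc 4: start y=0.000, vy=13.266 → t=2.653, apex=8.799, x_land=144.645, impact vy=-13.266
  bounce: vy ← 0.85·13.266 = 11.276
Arc 5: start y=0.000, vy=11.276 → t=2.255, apex=6.357, x_land=170.106, impact vy=-11.276
  bounce: vy ← 0.85·11.276 = 9.584
Arc 6: start y=0.000, vy=9.584 → t=1.917, apex=4.593, x_land=191.747, impact vy=-9.584
  bounce: vy ← 0.85·9.584 = 8.147

1 3.365 23.330 37.992
2 3.672 16.856 79.451
3 3.121 12.178 114.691
4 2.653 8.799 144.645
5 2.255 6.357 170.106
6 1.917 4.593 191.747
final: 191.747 8.147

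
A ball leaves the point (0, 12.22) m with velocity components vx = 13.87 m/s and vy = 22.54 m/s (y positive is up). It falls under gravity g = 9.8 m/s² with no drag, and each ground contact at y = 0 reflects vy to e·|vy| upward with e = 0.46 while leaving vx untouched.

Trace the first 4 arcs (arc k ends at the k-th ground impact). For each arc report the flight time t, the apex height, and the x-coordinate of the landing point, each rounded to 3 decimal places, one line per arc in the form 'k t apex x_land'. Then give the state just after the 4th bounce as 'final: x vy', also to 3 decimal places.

Arc 1: start y=12.220, vy=22.540 → t=5.090, apex=38.141, x_land=70.598, impact vy=-27.342
  bounce: vy ← 0.46·27.342 = 12.577
Arc 2: start y=0.000, vy=12.577 → t=2.567, apex=8.071, x_land=106.199, impact vy=-12.577
  bounce: vy ← 0.46·12.577 = 5.785
Arc 3: start y=0.000, vy=5.785 → t=1.181, apex=1.708, x_land=122.575, impact vy=-5.785
  bounce: vy ← 0.46·5.785 = 2.661
Arc 4: start y=0.000, vy=2.661 → t=0.543, apex=0.361, x_land=130.108, impact vy=-2.661
  bounce: vy ← 0.46·2.661 = 1.224

1 5.090 38.141 70.598
2 2.567 8.071 106.199
3 1.181 1.708 122.575
4 0.543 0.361 130.108
final: 130.108 1.224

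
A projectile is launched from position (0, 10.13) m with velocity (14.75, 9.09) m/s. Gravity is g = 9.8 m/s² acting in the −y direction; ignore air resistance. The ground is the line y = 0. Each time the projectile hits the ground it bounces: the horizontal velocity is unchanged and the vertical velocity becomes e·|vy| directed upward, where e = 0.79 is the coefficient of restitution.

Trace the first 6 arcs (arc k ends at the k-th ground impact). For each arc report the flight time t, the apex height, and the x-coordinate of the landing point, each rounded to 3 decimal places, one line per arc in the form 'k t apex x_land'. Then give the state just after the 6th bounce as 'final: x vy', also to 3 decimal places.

Arc 1: start y=10.130, vy=9.090 → t=2.639, apex=14.346, x_land=38.919, impact vy=-16.768
  bounce: vy ← 0.79·16.768 = 13.247
Arc 2: start y=0.000, vy=13.247 → t=2.703, apex=8.953, x_land=78.795, impact vy=-13.247
  bounce: vy ← 0.79·13.247 = 10.465
Arc 3: start y=0.000, vy=10.465 → t=2.136, apex=5.588, x_land=110.298, impact vy=-10.465
  bounce: vy ← 0.79·10.465 = 8.267
Arc 4: start y=0.000, vy=8.267 → t=1.687, apex=3.487, x_land=135.184, impact vy=-8.267
  bounce: vy ← 0.79·8.267 = 6.531
Arc 5: start y=0.000, vy=6.531 → t=1.333, apex=2.176, x_land=154.845, impact vy=-6.531
  bounce: vy ← 0.79·6.531 = 5.160
Arc 6: start y=0.000, vy=5.160 → t=1.053, apex=1.358, x_land=170.376, impact vy=-5.160
  bounce: vy ← 0.79·5.160 = 4.076

1 2.639 14.346 38.919
2 2.703 8.953 78.795
3 2.136 5.588 110.298
4 1.687 3.487 135.184
5 1.333 2.176 154.845
6 1.053 1.358 170.376
final: 170.376 4.076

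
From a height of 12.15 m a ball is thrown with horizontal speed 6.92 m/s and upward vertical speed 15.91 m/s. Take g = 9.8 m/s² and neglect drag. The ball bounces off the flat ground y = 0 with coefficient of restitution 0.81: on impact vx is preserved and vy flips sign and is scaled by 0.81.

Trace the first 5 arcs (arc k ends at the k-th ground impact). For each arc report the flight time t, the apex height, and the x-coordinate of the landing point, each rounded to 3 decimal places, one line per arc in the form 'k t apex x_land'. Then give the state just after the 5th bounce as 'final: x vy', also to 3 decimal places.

1 3.885 25.065 26.885
2 3.664 16.445 52.240
3 2.968 10.790 72.777
4 2.404 7.079 89.412
5 1.947 4.645 102.886
final: 102.886 7.728

Arc 1: start y=12.150, vy=15.910 → t=3.885, apex=25.065, x_land=26.885, impact vy=-22.165
  bounce: vy ← 0.81·22.165 = 17.953
Arc 2: start y=0.000, vy=17.953 → t=3.664, apex=16.445, x_land=52.240, impact vy=-17.953
  bounce: vy ← 0.81·17.953 = 14.542
Arc 3: start y=0.000, vy=14.542 → t=2.968, apex=10.790, x_land=72.777, impact vy=-14.542
  bounce: vy ← 0.81·14.542 = 11.779
Arc 4: start y=0.000, vy=11.779 → t=2.404, apex=7.079, x_land=89.412, impact vy=-11.779
  bounce: vy ← 0.81·11.779 = 9.541
Arc 5: start y=0.000, vy=9.541 → t=1.947, apex=4.645, x_land=102.886, impact vy=-9.541
  bounce: vy ← 0.81·9.541 = 7.728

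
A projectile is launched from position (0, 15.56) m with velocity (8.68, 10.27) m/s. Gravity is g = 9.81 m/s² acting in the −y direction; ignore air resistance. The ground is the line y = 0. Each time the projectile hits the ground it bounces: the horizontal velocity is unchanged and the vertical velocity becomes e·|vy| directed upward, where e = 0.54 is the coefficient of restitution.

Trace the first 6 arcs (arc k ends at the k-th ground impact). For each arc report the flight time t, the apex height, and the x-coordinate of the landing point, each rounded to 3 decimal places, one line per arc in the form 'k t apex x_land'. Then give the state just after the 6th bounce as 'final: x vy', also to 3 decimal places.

Arc 1: start y=15.560, vy=10.270 → t=3.113, apex=20.936, x_land=27.020, impact vy=-20.267
  bounce: vy ← 0.54·20.267 = 10.944
Arc 2: start y=0.000, vy=10.944 → t=2.231, apex=6.105, x_land=46.387, impact vy=-10.944
  bounce: vy ← 0.54·10.944 = 5.910
Arc 3: start y=0.000, vy=5.910 → t=1.205, apex=1.780, x_land=56.845, impact vy=-5.910
  bounce: vy ← 0.54·5.910 = 3.191
Arc 4: start y=0.000, vy=3.191 → t=0.651, apex=0.519, x_land=62.493, impact vy=-3.191
  bounce: vy ← 0.54·3.191 = 1.723
Arc 5: start y=0.000, vy=1.723 → t=0.351, apex=0.151, x_land=65.542, impact vy=-1.723
  bounce: vy ← 0.54·1.723 = 0.931
Arc 6: start y=0.000, vy=0.931 → t=0.190, apex=0.044, x_land=67.189, impact vy=-0.931
  bounce: vy ← 0.54·0.931 = 0.503

1 3.113 20.936 27.020
2 2.231 6.105 46.387
3 1.205 1.780 56.845
4 0.651 0.519 62.493
5 0.351 0.151 65.542
6 0.190 0.044 67.189
final: 67.189 0.503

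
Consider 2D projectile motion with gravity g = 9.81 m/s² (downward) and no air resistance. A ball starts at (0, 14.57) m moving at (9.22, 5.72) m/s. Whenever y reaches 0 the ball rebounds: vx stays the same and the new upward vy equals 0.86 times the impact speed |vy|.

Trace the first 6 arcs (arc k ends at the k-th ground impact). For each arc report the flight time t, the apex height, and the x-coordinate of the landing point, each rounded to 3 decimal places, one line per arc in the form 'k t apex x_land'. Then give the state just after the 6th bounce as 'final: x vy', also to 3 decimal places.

Arc 1: start y=14.570, vy=5.720 → t=2.403, apex=16.238, x_land=22.151, impact vy=-17.849
  bounce: vy ← 0.86·17.849 = 15.350
Arc 2: start y=0.000, vy=15.350 → t=3.129, apex=12.009, x_land=51.005, impact vy=-15.350
  bounce: vy ← 0.86·15.350 = 13.201
Arc 3: start y=0.000, vy=13.201 → t=2.691, apex=8.882, x_land=75.819, impact vy=-13.201
  bounce: vy ← 0.86·13.201 = 11.353
Arc 4: start y=0.000, vy=11.353 → t=2.315, apex=6.569, x_land=97.159, impact vy=-11.353
  bounce: vy ← 0.86·11.353 = 9.763
Arc 5: start y=0.000, vy=9.763 → t=1.991, apex=4.859, x_land=115.512, impact vy=-9.763
  bounce: vy ← 0.86·9.763 = 8.397
Arc 6: start y=0.000, vy=8.397 → t=1.712, apex=3.593, x_land=131.295, impact vy=-8.397
  bounce: vy ← 0.86·8.397 = 7.221

1 2.403 16.238 22.151
2 3.129 12.009 51.005
3 2.691 8.882 75.819
4 2.315 6.569 97.159
5 1.991 4.859 115.512
6 1.712 3.593 131.295
final: 131.295 7.221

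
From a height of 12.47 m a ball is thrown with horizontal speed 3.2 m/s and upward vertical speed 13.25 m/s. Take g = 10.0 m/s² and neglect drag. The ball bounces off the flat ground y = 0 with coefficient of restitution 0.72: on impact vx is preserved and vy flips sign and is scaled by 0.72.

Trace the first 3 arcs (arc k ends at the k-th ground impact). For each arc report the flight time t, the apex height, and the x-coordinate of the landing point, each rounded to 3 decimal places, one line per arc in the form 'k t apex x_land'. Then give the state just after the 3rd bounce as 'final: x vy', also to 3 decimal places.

Arc 1: start y=12.470, vy=13.250 → t=3.386, apex=21.248, x_land=10.837, impact vy=-20.615
  bounce: vy ← 0.72·20.615 = 14.843
Arc 2: start y=0.000, vy=14.843 → t=2.969, apex=11.015, x_land=20.336, impact vy=-14.843
  bounce: vy ← 0.72·14.843 = 10.687
Arc 3: start y=0.000, vy=10.687 → t=2.137, apex=5.710, x_land=27.175, impact vy=-10.687
  bounce: vy ← 0.72·10.687 = 7.694

1 3.386 21.248 10.837
2 2.969 11.015 20.336
3 2.137 5.710 27.175
final: 27.175 7.694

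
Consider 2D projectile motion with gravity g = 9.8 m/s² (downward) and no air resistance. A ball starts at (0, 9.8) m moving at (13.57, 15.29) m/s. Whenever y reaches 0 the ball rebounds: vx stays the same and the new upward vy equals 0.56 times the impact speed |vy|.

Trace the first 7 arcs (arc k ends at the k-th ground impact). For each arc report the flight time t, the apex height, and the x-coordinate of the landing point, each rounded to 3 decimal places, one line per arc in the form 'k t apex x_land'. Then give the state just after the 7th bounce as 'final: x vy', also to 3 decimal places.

Arc 1: start y=9.800, vy=15.290 → t=3.666, apex=21.728, x_land=49.747, impact vy=-20.636
  bounce: vy ← 0.56·20.636 = 11.556
Arc 2: start y=0.000, vy=11.556 → t=2.358, apex=6.814, x_land=81.751, impact vy=-11.556
  bounce: vy ← 0.56·11.556 = 6.472
Arc 3: start y=0.000, vy=6.472 → t=1.321, apex=2.137, x_land=99.674, impact vy=-6.472
  bounce: vy ← 0.56·6.472 = 3.624
Arc 4: start y=0.000, vy=3.624 → t=0.740, apex=0.670, x_land=109.710, impact vy=-3.624
  bounce: vy ← 0.56·3.624 = 2.029
Arc 5: start y=0.000, vy=2.029 → t=0.414, apex=0.210, x_land=115.331, impact vy=-2.029
  bounce: vy ← 0.56·2.029 = 1.137
Arc 6: start y=0.000, vy=1.137 → t=0.232, apex=0.066, x_land=118.478, impact vy=-1.137
  bounce: vy ← 0.56·1.137 = 0.636
Arc 7: start y=0.000, vy=0.636 → t=0.130, apex=0.021, x_land=120.241, impact vy=-0.636
  bounce: vy ← 0.56·0.636 = 0.356

1 3.666 21.728 49.747
2 2.358 6.814 81.751
3 1.321 2.137 99.674
4 0.740 0.670 109.710
5 0.414 0.210 115.331
6 0.232 0.066 118.478
7 0.130 0.021 120.241
final: 120.241 0.356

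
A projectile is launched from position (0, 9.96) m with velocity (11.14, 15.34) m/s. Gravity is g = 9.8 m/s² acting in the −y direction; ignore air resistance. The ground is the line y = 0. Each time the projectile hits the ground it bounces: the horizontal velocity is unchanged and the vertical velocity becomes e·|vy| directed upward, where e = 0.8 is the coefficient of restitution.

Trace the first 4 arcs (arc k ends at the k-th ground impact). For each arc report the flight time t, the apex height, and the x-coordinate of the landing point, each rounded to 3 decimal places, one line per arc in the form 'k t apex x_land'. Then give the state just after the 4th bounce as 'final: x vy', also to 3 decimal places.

1 3.683 21.966 41.024
2 3.388 14.058 78.762
3 2.710 8.997 108.953
4 2.168 5.758 133.105
final: 133.105 8.499

Arc 1: start y=9.960, vy=15.340 → t=3.683, apex=21.966, x_land=41.024, impact vy=-20.749
  bounce: vy ← 0.8·20.749 = 16.599
Arc 2: start y=0.000, vy=16.599 → t=3.388, apex=14.058, x_land=78.762, impact vy=-16.599
  bounce: vy ← 0.8·16.599 = 13.280
Arc 3: start y=0.000, vy=13.280 → t=2.710, apex=8.997, x_land=108.953, impact vy=-13.280
  bounce: vy ← 0.8·13.280 = 10.624
Arc 4: start y=0.000, vy=10.624 → t=2.168, apex=5.758, x_land=133.105, impact vy=-10.624
  bounce: vy ← 0.8·10.624 = 8.499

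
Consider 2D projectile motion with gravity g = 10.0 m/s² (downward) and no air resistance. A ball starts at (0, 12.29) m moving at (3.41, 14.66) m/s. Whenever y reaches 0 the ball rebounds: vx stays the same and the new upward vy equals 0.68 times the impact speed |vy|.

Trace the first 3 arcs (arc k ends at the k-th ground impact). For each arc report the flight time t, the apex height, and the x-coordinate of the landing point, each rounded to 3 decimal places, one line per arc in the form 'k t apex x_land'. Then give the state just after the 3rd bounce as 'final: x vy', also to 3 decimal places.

Arc 1: start y=12.290, vy=14.660 → t=3.612, apex=23.036, x_land=12.318, impact vy=-21.464
  bounce: vy ← 0.68·21.464 = 14.596
Arc 2: start y=0.000, vy=14.596 → t=2.919, apex=10.652, x_land=22.273, impact vy=-14.596
  bounce: vy ← 0.68·14.596 = 9.925
Arc 3: start y=0.000, vy=9.925 → t=1.985, apex=4.925, x_land=29.042, impact vy=-9.925
  bounce: vy ← 0.68·9.925 = 6.749

1 3.612 23.036 12.318
2 2.919 10.652 22.273
3 1.985 4.925 29.042
final: 29.042 6.749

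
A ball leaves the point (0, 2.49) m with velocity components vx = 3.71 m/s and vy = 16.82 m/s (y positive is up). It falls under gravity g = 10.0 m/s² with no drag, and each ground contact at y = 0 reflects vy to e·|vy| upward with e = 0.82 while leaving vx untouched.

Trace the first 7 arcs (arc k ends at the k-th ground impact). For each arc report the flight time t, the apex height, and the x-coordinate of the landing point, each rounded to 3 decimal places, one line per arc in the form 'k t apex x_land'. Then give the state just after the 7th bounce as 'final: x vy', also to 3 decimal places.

1 3.506 16.636 13.007
2 2.991 11.186 24.106
3 2.453 7.521 33.206
4 2.011 5.057 40.669
5 1.649 3.401 46.788
6 1.352 2.287 51.805
7 1.109 1.537 55.920
final: 55.920 4.547

Arc 1: start y=2.490, vy=16.820 → t=3.506, apex=16.636, x_land=13.007, impact vy=-18.240
  bounce: vy ← 0.82·18.240 = 14.957
Arc 2: start y=0.000, vy=14.957 → t=2.991, apex=11.186, x_land=24.106, impact vy=-14.957
  bounce: vy ← 0.82·14.957 = 12.265
Arc 3: start y=0.000, vy=12.265 → t=2.453, apex=7.521, x_land=33.206, impact vy=-12.265
  bounce: vy ← 0.82·12.265 = 10.057
Arc 4: start y=0.000, vy=10.057 → t=2.011, apex=5.057, x_land=40.669, impact vy=-10.057
  bounce: vy ← 0.82·10.057 = 8.247
Arc 5: start y=0.000, vy=8.247 → t=1.649, apex=3.401, x_land=46.788, impact vy=-8.247
  bounce: vy ← 0.82·8.247 = 6.762
Arc 6: start y=0.000, vy=6.762 → t=1.352, apex=2.287, x_land=51.805, impact vy=-6.762
  bounce: vy ← 0.82·6.762 = 5.545
Arc 7: start y=0.000, vy=5.545 → t=1.109, apex=1.537, x_land=55.920, impact vy=-5.545
  bounce: vy ← 0.82·5.545 = 4.547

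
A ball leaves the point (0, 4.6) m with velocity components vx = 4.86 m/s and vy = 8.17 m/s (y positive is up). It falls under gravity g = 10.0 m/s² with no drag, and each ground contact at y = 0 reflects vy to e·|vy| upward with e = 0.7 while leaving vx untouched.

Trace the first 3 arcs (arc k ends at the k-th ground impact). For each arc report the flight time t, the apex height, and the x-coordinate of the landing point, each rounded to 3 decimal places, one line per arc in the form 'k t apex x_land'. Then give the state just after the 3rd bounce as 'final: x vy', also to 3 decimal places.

Arc 1: start y=4.600, vy=8.170 → t=2.077, apex=7.937, x_land=10.094, impact vy=-12.600
  bounce: vy ← 0.7·12.600 = 8.820
Arc 2: start y=0.000, vy=8.820 → t=1.764, apex=3.889, x_land=18.667, impact vy=-8.820
  bounce: vy ← 0.7·8.820 = 6.174
Arc 3: start y=0.000, vy=6.174 → t=1.235, apex=1.906, x_land=24.668, impact vy=-6.174
  bounce: vy ← 0.7·6.174 = 4.322

1 2.077 7.937 10.094
2 1.764 3.889 18.667
3 1.235 1.906 24.668
final: 24.668 4.322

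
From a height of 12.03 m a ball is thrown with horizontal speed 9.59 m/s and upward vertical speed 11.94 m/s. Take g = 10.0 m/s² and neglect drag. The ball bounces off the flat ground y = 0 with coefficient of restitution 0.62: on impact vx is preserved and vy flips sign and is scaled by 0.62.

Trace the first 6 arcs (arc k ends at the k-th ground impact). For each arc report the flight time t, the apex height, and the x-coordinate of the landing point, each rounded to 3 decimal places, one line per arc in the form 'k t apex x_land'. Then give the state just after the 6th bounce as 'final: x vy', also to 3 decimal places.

Arc 1: start y=12.030, vy=11.940 → t=3.151, apex=19.158, x_land=30.222, impact vy=-19.575
  bounce: vy ← 0.62·19.575 = 12.136
Arc 2: start y=0.000, vy=12.136 → t=2.427, apex=7.364, x_land=53.500, impact vy=-12.136
  bounce: vy ← 0.62·12.136 = 7.524
Arc 3: start y=0.000, vy=7.524 → t=1.505, apex=2.831, x_land=67.932, impact vy=-7.524
  bounce: vy ← 0.62·7.524 = 4.665
Arc 4: start y=0.000, vy=4.665 → t=0.933, apex=1.088, x_land=76.879, impact vy=-4.665
  bounce: vy ← 0.62·4.665 = 2.892
Arc 5: start y=0.000, vy=2.892 → t=0.578, apex=0.418, x_land=82.427, impact vy=-2.892
  bounce: vy ← 0.62·2.892 = 1.793
Arc 6: start y=0.000, vy=1.793 → t=0.359, apex=0.161, x_land=85.867, impact vy=-1.793
  bounce: vy ← 0.62·1.793 = 1.112

1 3.151 19.158 30.222
2 2.427 7.364 53.500
3 1.505 2.831 67.932
4 0.933 1.088 76.879
5 0.578 0.418 82.427
6 0.359 0.161 85.867
final: 85.867 1.112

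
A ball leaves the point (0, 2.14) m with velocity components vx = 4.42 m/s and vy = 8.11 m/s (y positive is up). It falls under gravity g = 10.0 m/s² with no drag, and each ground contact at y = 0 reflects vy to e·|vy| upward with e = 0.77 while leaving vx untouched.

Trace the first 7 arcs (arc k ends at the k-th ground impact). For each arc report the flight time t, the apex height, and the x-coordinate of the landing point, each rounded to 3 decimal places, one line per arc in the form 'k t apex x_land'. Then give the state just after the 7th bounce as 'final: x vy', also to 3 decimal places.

Arc 1: start y=2.140, vy=8.110 → t=1.853, apex=5.429, x_land=8.190, impact vy=-10.420
  bounce: vy ← 0.77·10.420 = 8.023
Arc 2: start y=0.000, vy=8.023 → t=1.605, apex=3.219, x_land=15.283, impact vy=-8.023
  bounce: vy ← 0.77·8.023 = 6.178
Arc 3: start y=0.000, vy=6.178 → t=1.236, apex=1.908, x_land=20.744, impact vy=-6.178
  bounce: vy ← 0.77·6.178 = 4.757
Arc 4: start y=0.000, vy=4.757 → t=0.951, apex=1.131, x_land=24.949, impact vy=-4.757
  bounce: vy ← 0.77·4.757 = 3.663
Arc 5: start y=0.000, vy=3.663 → t=0.733, apex=0.671, x_land=28.187, impact vy=-3.663
  bounce: vy ← 0.77·3.663 = 2.820
Arc 6: start y=0.000, vy=2.820 → t=0.564, apex=0.398, x_land=30.680, impact vy=-2.820
  bounce: vy ← 0.77·2.820 = 2.172
Arc 7: start y=0.000, vy=2.172 → t=0.434, apex=0.236, x_land=32.600, impact vy=-2.172
  bounce: vy ← 0.77·2.172 = 1.672

1 1.853 5.429 8.190
2 1.605 3.219 15.283
3 1.236 1.908 20.744
4 0.951 1.131 24.949
5 0.733 0.671 28.187
6 0.564 0.398 30.680
7 0.434 0.236 32.600
final: 32.600 1.672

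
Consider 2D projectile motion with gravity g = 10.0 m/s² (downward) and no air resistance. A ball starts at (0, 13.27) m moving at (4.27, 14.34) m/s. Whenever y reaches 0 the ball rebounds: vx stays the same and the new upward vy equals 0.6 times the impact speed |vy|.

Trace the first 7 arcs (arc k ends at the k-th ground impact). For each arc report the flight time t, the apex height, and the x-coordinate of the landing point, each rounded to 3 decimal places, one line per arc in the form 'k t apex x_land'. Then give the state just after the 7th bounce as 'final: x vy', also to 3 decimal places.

1 3.604 23.552 15.391
2 2.604 8.479 26.511
3 1.563 3.052 33.184
4 0.938 1.099 37.187
5 0.563 0.396 39.589
6 0.338 0.142 41.031
7 0.203 0.051 41.895
final: 41.895 0.608

Arc 1: start y=13.270, vy=14.340 → t=3.604, apex=23.552, x_land=15.391, impact vy=-21.703
  bounce: vy ← 0.6·21.703 = 13.022
Arc 2: start y=0.000, vy=13.022 → t=2.604, apex=8.479, x_land=26.511, impact vy=-13.022
  bounce: vy ← 0.6·13.022 = 7.813
Arc 3: start y=0.000, vy=7.813 → t=1.563, apex=3.052, x_land=33.184, impact vy=-7.813
  bounce: vy ← 0.6·7.813 = 4.688
Arc 4: start y=0.000, vy=4.688 → t=0.938, apex=1.099, x_land=37.187, impact vy=-4.688
  bounce: vy ← 0.6·4.688 = 2.813
Arc 5: start y=0.000, vy=2.813 → t=0.563, apex=0.396, x_land=39.589, impact vy=-2.813
  bounce: vy ← 0.6·2.813 = 1.688
Arc 6: start y=0.000, vy=1.688 → t=0.338, apex=0.142, x_land=41.031, impact vy=-1.688
  bounce: vy ← 0.6·1.688 = 1.013
Arc 7: start y=0.000, vy=1.013 → t=0.203, apex=0.051, x_land=41.895, impact vy=-1.013
  bounce: vy ← 0.6·1.013 = 0.608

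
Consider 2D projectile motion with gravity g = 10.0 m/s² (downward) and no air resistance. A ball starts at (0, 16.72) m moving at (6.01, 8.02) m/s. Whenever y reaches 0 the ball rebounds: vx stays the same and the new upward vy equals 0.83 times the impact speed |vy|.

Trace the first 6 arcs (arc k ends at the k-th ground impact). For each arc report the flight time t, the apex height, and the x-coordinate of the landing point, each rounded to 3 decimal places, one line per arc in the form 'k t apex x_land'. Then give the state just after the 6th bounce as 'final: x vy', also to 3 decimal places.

1 2.799 19.936 16.821
2 3.315 13.734 36.742
3 2.751 9.461 53.277
4 2.283 6.518 67.000
5 1.895 4.490 78.391
6 1.573 3.093 87.845
final: 87.845 6.528

Arc 1: start y=16.720, vy=8.020 → t=2.799, apex=19.936, x_land=16.821, impact vy=-19.968
  bounce: vy ← 0.83·19.968 = 16.573
Arc 2: start y=0.000, vy=16.573 → t=3.315, apex=13.734, x_land=36.742, impact vy=-16.573
  bounce: vy ← 0.83·16.573 = 13.756
Arc 3: start y=0.000, vy=13.756 → t=2.751, apex=9.461, x_land=53.277, impact vy=-13.756
  bounce: vy ← 0.83·13.756 = 11.417
Arc 4: start y=0.000, vy=11.417 → t=2.283, apex=6.518, x_land=67.000, impact vy=-11.417
  bounce: vy ← 0.83·11.417 = 9.476
Arc 5: start y=0.000, vy=9.476 → t=1.895, apex=4.490, x_land=78.391, impact vy=-9.476
  bounce: vy ← 0.83·9.476 = 7.865
Arc 6: start y=0.000, vy=7.865 → t=1.573, apex=3.093, x_land=87.845, impact vy=-7.865
  bounce: vy ← 0.83·7.865 = 6.528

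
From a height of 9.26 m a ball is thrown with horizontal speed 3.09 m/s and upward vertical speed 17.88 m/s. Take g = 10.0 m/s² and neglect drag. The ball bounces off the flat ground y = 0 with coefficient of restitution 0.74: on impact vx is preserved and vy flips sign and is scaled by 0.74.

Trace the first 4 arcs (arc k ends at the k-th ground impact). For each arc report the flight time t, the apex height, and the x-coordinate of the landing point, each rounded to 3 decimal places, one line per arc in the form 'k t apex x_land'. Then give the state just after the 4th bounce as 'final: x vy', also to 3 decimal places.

Arc 1: start y=9.260, vy=17.880 → t=4.035, apex=25.245, x_land=12.468, impact vy=-22.470
  bounce: vy ← 0.74·22.470 = 16.628
Arc 2: start y=0.000, vy=16.628 → t=3.326, apex=13.824, x_land=22.744, impact vy=-16.628
  bounce: vy ← 0.74·16.628 = 12.304
Arc 3: start y=0.000, vy=12.304 → t=2.461, apex=7.570, x_land=30.348, impact vy=-12.304
  bounce: vy ← 0.74·12.304 = 9.105
Arc 4: start y=0.000, vy=9.105 → t=1.821, apex=4.145, x_land=35.975, impact vy=-9.105
  bounce: vy ← 0.74·9.105 = 6.738

1 4.035 25.245 12.468
2 3.326 13.824 22.744
3 2.461 7.570 30.348
4 1.821 4.145 35.975
final: 35.975 6.738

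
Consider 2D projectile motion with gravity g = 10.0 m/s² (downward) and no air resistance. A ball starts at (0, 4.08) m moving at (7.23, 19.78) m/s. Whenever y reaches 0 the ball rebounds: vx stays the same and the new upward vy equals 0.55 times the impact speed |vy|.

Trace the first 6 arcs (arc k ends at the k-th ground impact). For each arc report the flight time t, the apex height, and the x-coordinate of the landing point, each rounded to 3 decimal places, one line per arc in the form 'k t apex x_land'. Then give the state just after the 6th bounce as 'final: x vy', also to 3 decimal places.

1 4.153 23.642 30.023
2 2.392 7.152 47.316
3 1.316 2.163 56.828
4 0.724 0.654 62.060
5 0.398 0.198 64.937
6 0.219 0.060 66.519
final: 66.519 0.602

Arc 1: start y=4.080, vy=19.780 → t=4.153, apex=23.642, x_land=30.023, impact vy=-21.745
  bounce: vy ← 0.55·21.745 = 11.960
Arc 2: start y=0.000, vy=11.960 → t=2.392, apex=7.152, x_land=47.316, impact vy=-11.960
  bounce: vy ← 0.55·11.960 = 6.578
Arc 3: start y=0.000, vy=6.578 → t=1.316, apex=2.163, x_land=56.828, impact vy=-6.578
  bounce: vy ← 0.55·6.578 = 3.618
Arc 4: start y=0.000, vy=3.618 → t=0.724, apex=0.654, x_land=62.060, impact vy=-3.618
  bounce: vy ← 0.55·3.618 = 1.990
Arc 5: start y=0.000, vy=1.990 → t=0.398, apex=0.198, x_land=64.937, impact vy=-1.990
  bounce: vy ← 0.55·1.990 = 1.094
Arc 6: start y=0.000, vy=1.094 → t=0.219, apex=0.060, x_land=66.519, impact vy=-1.094
  bounce: vy ← 0.55·1.094 = 0.602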